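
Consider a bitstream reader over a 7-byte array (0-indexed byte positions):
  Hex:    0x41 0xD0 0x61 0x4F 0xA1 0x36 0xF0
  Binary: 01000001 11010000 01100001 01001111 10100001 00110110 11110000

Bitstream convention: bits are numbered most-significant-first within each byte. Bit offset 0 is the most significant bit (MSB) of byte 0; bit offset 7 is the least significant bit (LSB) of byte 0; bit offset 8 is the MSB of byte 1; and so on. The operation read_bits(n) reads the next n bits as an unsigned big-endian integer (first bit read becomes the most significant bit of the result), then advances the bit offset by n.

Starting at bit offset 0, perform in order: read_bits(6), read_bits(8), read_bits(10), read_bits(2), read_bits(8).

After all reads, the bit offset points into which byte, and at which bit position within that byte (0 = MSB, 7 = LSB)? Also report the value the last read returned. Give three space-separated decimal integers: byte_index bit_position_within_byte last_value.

Answer: 4 2 62

Derivation:
Read 1: bits[0:6] width=6 -> value=16 (bin 010000); offset now 6 = byte 0 bit 6; 50 bits remain
Read 2: bits[6:14] width=8 -> value=116 (bin 01110100); offset now 14 = byte 1 bit 6; 42 bits remain
Read 3: bits[14:24] width=10 -> value=97 (bin 0001100001); offset now 24 = byte 3 bit 0; 32 bits remain
Read 4: bits[24:26] width=2 -> value=1 (bin 01); offset now 26 = byte 3 bit 2; 30 bits remain
Read 5: bits[26:34] width=8 -> value=62 (bin 00111110); offset now 34 = byte 4 bit 2; 22 bits remain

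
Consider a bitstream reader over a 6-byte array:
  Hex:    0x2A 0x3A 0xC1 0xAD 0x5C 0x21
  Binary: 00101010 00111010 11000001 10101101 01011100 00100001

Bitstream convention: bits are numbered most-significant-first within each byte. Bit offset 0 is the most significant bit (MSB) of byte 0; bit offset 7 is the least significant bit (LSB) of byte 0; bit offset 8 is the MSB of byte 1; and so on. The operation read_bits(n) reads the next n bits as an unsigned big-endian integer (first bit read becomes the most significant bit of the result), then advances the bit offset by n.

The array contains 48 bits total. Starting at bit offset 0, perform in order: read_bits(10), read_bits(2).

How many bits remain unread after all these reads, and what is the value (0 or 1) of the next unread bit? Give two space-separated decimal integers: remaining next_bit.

Answer: 36 1

Derivation:
Read 1: bits[0:10] width=10 -> value=168 (bin 0010101000); offset now 10 = byte 1 bit 2; 38 bits remain
Read 2: bits[10:12] width=2 -> value=3 (bin 11); offset now 12 = byte 1 bit 4; 36 bits remain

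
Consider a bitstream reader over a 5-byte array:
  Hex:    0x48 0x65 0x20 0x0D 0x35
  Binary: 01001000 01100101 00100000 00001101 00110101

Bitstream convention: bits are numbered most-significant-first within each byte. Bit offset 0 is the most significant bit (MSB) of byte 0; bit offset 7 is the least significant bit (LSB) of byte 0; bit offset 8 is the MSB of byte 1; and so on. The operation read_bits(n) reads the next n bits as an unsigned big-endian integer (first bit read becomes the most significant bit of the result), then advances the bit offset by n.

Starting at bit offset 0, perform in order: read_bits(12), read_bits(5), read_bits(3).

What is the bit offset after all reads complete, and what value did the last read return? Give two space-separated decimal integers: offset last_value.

Answer: 20 2

Derivation:
Read 1: bits[0:12] width=12 -> value=1158 (bin 010010000110); offset now 12 = byte 1 bit 4; 28 bits remain
Read 2: bits[12:17] width=5 -> value=10 (bin 01010); offset now 17 = byte 2 bit 1; 23 bits remain
Read 3: bits[17:20] width=3 -> value=2 (bin 010); offset now 20 = byte 2 bit 4; 20 bits remain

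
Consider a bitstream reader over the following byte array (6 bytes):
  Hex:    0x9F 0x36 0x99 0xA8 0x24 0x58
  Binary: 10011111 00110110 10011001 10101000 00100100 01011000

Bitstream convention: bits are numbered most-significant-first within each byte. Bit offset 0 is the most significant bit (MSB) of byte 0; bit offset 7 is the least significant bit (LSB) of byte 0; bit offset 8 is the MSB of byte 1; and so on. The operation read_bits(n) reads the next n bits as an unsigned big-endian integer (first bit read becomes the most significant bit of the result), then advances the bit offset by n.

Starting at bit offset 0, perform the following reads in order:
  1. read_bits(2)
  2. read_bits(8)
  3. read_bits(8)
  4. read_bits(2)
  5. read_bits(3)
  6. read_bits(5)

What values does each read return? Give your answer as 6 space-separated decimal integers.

Read 1: bits[0:2] width=2 -> value=2 (bin 10); offset now 2 = byte 0 bit 2; 46 bits remain
Read 2: bits[2:10] width=8 -> value=124 (bin 01111100); offset now 10 = byte 1 bit 2; 38 bits remain
Read 3: bits[10:18] width=8 -> value=218 (bin 11011010); offset now 18 = byte 2 bit 2; 30 bits remain
Read 4: bits[18:20] width=2 -> value=1 (bin 01); offset now 20 = byte 2 bit 4; 28 bits remain
Read 5: bits[20:23] width=3 -> value=4 (bin 100); offset now 23 = byte 2 bit 7; 25 bits remain
Read 6: bits[23:28] width=5 -> value=26 (bin 11010); offset now 28 = byte 3 bit 4; 20 bits remain

Answer: 2 124 218 1 4 26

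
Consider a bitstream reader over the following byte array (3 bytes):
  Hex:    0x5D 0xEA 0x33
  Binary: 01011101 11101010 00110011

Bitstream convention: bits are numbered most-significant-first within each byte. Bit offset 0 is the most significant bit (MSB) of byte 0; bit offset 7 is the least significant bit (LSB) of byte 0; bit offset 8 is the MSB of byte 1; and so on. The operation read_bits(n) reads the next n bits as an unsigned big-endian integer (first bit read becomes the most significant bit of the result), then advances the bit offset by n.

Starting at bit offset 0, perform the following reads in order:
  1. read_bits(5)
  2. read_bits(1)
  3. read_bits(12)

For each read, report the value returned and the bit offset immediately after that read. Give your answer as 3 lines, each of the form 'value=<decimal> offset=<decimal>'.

Answer: value=11 offset=5
value=1 offset=6
value=1960 offset=18

Derivation:
Read 1: bits[0:5] width=5 -> value=11 (bin 01011); offset now 5 = byte 0 bit 5; 19 bits remain
Read 2: bits[5:6] width=1 -> value=1 (bin 1); offset now 6 = byte 0 bit 6; 18 bits remain
Read 3: bits[6:18] width=12 -> value=1960 (bin 011110101000); offset now 18 = byte 2 bit 2; 6 bits remain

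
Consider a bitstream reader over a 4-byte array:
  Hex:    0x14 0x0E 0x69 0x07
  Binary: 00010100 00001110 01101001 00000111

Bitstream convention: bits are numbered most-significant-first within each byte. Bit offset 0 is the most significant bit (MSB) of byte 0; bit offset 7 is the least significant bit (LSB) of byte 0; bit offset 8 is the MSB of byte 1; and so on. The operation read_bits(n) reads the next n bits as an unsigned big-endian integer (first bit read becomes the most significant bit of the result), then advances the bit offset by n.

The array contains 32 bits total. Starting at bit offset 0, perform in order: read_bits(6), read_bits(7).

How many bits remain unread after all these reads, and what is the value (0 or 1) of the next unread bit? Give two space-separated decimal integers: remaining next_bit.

Read 1: bits[0:6] width=6 -> value=5 (bin 000101); offset now 6 = byte 0 bit 6; 26 bits remain
Read 2: bits[6:13] width=7 -> value=1 (bin 0000001); offset now 13 = byte 1 bit 5; 19 bits remain

Answer: 19 1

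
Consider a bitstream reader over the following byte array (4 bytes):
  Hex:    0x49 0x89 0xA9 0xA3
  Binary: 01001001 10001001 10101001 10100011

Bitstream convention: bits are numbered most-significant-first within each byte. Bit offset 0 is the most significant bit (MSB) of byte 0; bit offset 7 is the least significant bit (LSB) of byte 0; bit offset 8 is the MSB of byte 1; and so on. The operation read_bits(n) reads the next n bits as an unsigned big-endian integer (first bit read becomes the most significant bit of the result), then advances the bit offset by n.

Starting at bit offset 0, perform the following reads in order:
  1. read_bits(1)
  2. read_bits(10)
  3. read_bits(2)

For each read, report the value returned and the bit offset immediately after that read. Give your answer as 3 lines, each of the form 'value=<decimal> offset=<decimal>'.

Answer: value=0 offset=1
value=588 offset=11
value=1 offset=13

Derivation:
Read 1: bits[0:1] width=1 -> value=0 (bin 0); offset now 1 = byte 0 bit 1; 31 bits remain
Read 2: bits[1:11] width=10 -> value=588 (bin 1001001100); offset now 11 = byte 1 bit 3; 21 bits remain
Read 3: bits[11:13] width=2 -> value=1 (bin 01); offset now 13 = byte 1 bit 5; 19 bits remain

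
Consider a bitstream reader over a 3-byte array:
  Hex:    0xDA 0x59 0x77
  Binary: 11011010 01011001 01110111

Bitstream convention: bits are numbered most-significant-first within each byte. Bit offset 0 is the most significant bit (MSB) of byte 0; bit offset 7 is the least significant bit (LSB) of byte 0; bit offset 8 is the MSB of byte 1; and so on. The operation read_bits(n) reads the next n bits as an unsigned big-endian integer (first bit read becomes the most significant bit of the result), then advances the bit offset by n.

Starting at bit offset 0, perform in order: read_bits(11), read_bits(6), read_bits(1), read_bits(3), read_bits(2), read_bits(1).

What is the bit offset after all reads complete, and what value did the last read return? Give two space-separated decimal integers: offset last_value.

Answer: 24 1

Derivation:
Read 1: bits[0:11] width=11 -> value=1746 (bin 11011010010); offset now 11 = byte 1 bit 3; 13 bits remain
Read 2: bits[11:17] width=6 -> value=50 (bin 110010); offset now 17 = byte 2 bit 1; 7 bits remain
Read 3: bits[17:18] width=1 -> value=1 (bin 1); offset now 18 = byte 2 bit 2; 6 bits remain
Read 4: bits[18:21] width=3 -> value=6 (bin 110); offset now 21 = byte 2 bit 5; 3 bits remain
Read 5: bits[21:23] width=2 -> value=3 (bin 11); offset now 23 = byte 2 bit 7; 1 bits remain
Read 6: bits[23:24] width=1 -> value=1 (bin 1); offset now 24 = byte 3 bit 0; 0 bits remain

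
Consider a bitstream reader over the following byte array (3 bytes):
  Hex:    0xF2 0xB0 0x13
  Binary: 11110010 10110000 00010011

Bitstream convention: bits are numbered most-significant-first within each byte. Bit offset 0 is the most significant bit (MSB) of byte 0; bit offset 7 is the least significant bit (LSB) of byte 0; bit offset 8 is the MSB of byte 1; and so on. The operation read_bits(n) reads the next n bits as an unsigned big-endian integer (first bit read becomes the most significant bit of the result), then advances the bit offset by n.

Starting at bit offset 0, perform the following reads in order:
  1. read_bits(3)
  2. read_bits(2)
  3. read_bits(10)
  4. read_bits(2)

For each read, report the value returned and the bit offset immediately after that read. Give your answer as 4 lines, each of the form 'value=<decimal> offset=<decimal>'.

Answer: value=7 offset=3
value=2 offset=5
value=344 offset=15
value=0 offset=17

Derivation:
Read 1: bits[0:3] width=3 -> value=7 (bin 111); offset now 3 = byte 0 bit 3; 21 bits remain
Read 2: bits[3:5] width=2 -> value=2 (bin 10); offset now 5 = byte 0 bit 5; 19 bits remain
Read 3: bits[5:15] width=10 -> value=344 (bin 0101011000); offset now 15 = byte 1 bit 7; 9 bits remain
Read 4: bits[15:17] width=2 -> value=0 (bin 00); offset now 17 = byte 2 bit 1; 7 bits remain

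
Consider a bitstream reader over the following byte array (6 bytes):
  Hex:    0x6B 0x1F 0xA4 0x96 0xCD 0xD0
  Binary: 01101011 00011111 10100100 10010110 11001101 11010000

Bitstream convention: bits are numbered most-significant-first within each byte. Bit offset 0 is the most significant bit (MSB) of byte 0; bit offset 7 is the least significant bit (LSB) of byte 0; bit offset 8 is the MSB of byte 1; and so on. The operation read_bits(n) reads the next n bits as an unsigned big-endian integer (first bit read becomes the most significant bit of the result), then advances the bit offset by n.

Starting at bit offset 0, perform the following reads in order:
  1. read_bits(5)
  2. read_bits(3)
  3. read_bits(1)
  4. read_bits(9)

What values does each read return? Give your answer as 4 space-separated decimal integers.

Read 1: bits[0:5] width=5 -> value=13 (bin 01101); offset now 5 = byte 0 bit 5; 43 bits remain
Read 2: bits[5:8] width=3 -> value=3 (bin 011); offset now 8 = byte 1 bit 0; 40 bits remain
Read 3: bits[8:9] width=1 -> value=0 (bin 0); offset now 9 = byte 1 bit 1; 39 bits remain
Read 4: bits[9:18] width=9 -> value=126 (bin 001111110); offset now 18 = byte 2 bit 2; 30 bits remain

Answer: 13 3 0 126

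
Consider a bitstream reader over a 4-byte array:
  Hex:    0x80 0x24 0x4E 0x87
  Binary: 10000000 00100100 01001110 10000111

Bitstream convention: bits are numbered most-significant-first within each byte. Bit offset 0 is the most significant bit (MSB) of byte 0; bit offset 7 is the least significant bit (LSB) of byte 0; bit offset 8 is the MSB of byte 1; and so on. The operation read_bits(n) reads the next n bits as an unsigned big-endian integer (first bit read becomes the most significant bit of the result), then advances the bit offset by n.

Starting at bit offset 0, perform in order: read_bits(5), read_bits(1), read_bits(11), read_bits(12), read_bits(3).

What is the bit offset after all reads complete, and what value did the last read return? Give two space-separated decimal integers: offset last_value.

Read 1: bits[0:5] width=5 -> value=16 (bin 10000); offset now 5 = byte 0 bit 5; 27 bits remain
Read 2: bits[5:6] width=1 -> value=0 (bin 0); offset now 6 = byte 0 bit 6; 26 bits remain
Read 3: bits[6:17] width=11 -> value=72 (bin 00001001000); offset now 17 = byte 2 bit 1; 15 bits remain
Read 4: bits[17:29] width=12 -> value=2512 (bin 100111010000); offset now 29 = byte 3 bit 5; 3 bits remain
Read 5: bits[29:32] width=3 -> value=7 (bin 111); offset now 32 = byte 4 bit 0; 0 bits remain

Answer: 32 7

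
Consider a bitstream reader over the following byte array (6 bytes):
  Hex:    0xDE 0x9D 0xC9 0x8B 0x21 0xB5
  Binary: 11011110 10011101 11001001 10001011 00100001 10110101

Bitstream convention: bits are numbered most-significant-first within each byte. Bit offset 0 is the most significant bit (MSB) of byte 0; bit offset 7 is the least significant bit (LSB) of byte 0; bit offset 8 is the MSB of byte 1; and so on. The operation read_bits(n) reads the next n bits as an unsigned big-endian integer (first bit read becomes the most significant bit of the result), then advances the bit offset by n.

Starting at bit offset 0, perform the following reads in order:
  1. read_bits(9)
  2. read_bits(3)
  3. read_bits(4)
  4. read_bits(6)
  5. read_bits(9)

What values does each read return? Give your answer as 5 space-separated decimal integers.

Answer: 445 1 13 50 197

Derivation:
Read 1: bits[0:9] width=9 -> value=445 (bin 110111101); offset now 9 = byte 1 bit 1; 39 bits remain
Read 2: bits[9:12] width=3 -> value=1 (bin 001); offset now 12 = byte 1 bit 4; 36 bits remain
Read 3: bits[12:16] width=4 -> value=13 (bin 1101); offset now 16 = byte 2 bit 0; 32 bits remain
Read 4: bits[16:22] width=6 -> value=50 (bin 110010); offset now 22 = byte 2 bit 6; 26 bits remain
Read 5: bits[22:31] width=9 -> value=197 (bin 011000101); offset now 31 = byte 3 bit 7; 17 bits remain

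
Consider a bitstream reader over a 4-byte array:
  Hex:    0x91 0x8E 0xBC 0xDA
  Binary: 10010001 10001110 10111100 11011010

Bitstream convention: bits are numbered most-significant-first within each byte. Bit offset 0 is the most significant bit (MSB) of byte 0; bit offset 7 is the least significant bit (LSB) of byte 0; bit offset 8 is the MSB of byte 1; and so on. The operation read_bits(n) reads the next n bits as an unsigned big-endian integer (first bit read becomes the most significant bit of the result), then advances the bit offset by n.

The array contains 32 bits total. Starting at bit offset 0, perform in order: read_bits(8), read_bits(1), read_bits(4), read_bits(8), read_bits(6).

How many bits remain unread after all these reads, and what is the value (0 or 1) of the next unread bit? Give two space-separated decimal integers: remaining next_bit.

Read 1: bits[0:8] width=8 -> value=145 (bin 10010001); offset now 8 = byte 1 bit 0; 24 bits remain
Read 2: bits[8:9] width=1 -> value=1 (bin 1); offset now 9 = byte 1 bit 1; 23 bits remain
Read 3: bits[9:13] width=4 -> value=1 (bin 0001); offset now 13 = byte 1 bit 5; 19 bits remain
Read 4: bits[13:21] width=8 -> value=215 (bin 11010111); offset now 21 = byte 2 bit 5; 11 bits remain
Read 5: bits[21:27] width=6 -> value=38 (bin 100110); offset now 27 = byte 3 bit 3; 5 bits remain

Answer: 5 1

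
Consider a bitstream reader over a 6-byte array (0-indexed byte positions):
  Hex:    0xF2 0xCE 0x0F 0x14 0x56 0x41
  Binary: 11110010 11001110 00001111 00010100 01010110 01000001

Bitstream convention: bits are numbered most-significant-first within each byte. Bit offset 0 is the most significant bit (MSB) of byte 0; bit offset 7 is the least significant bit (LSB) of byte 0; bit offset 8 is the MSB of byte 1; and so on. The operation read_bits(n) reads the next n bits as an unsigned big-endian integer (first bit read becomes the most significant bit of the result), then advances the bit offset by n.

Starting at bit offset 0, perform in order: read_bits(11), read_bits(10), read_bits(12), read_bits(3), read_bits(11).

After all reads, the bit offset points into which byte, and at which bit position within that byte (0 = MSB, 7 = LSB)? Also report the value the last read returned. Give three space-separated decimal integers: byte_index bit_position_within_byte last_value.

Read 1: bits[0:11] width=11 -> value=1942 (bin 11110010110); offset now 11 = byte 1 bit 3; 37 bits remain
Read 2: bits[11:21] width=10 -> value=449 (bin 0111000001); offset now 21 = byte 2 bit 5; 27 bits remain
Read 3: bits[21:33] width=12 -> value=3624 (bin 111000101000); offset now 33 = byte 4 bit 1; 15 bits remain
Read 4: bits[33:36] width=3 -> value=5 (bin 101); offset now 36 = byte 4 bit 4; 12 bits remain
Read 5: bits[36:47] width=11 -> value=800 (bin 01100100000); offset now 47 = byte 5 bit 7; 1 bits remain

Answer: 5 7 800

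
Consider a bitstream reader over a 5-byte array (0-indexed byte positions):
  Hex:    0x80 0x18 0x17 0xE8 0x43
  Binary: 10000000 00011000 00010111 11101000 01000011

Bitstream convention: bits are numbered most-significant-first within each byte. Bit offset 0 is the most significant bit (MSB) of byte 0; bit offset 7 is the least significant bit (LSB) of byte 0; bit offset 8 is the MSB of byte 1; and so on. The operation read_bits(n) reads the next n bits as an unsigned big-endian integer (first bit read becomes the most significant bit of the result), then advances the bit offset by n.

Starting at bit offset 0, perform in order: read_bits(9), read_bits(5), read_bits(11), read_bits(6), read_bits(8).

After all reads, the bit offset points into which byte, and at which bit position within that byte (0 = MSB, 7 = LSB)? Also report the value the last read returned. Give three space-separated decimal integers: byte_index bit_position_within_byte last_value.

Answer: 4 7 33

Derivation:
Read 1: bits[0:9] width=9 -> value=256 (bin 100000000); offset now 9 = byte 1 bit 1; 31 bits remain
Read 2: bits[9:14] width=5 -> value=6 (bin 00110); offset now 14 = byte 1 bit 6; 26 bits remain
Read 3: bits[14:25] width=11 -> value=47 (bin 00000101111); offset now 25 = byte 3 bit 1; 15 bits remain
Read 4: bits[25:31] width=6 -> value=52 (bin 110100); offset now 31 = byte 3 bit 7; 9 bits remain
Read 5: bits[31:39] width=8 -> value=33 (bin 00100001); offset now 39 = byte 4 bit 7; 1 bits remain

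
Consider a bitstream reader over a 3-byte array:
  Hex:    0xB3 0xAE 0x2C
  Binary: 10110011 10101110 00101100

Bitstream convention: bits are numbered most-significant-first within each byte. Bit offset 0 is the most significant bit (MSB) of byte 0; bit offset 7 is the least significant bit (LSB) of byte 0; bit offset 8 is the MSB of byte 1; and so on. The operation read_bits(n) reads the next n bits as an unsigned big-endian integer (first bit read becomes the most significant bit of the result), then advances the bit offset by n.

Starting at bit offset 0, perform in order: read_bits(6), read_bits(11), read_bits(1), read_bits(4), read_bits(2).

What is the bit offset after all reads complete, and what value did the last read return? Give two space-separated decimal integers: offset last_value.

Answer: 24 0

Derivation:
Read 1: bits[0:6] width=6 -> value=44 (bin 101100); offset now 6 = byte 0 bit 6; 18 bits remain
Read 2: bits[6:17] width=11 -> value=1884 (bin 11101011100); offset now 17 = byte 2 bit 1; 7 bits remain
Read 3: bits[17:18] width=1 -> value=0 (bin 0); offset now 18 = byte 2 bit 2; 6 bits remain
Read 4: bits[18:22] width=4 -> value=11 (bin 1011); offset now 22 = byte 2 bit 6; 2 bits remain
Read 5: bits[22:24] width=2 -> value=0 (bin 00); offset now 24 = byte 3 bit 0; 0 bits remain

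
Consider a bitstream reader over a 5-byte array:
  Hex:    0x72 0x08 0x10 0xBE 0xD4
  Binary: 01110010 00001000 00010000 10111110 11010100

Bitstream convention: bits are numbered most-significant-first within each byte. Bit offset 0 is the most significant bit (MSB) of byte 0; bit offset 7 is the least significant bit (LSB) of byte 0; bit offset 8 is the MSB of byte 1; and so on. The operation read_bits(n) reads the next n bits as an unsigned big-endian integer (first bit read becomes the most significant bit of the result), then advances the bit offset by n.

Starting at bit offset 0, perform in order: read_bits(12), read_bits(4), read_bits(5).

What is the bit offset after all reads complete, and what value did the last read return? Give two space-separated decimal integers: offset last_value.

Read 1: bits[0:12] width=12 -> value=1824 (bin 011100100000); offset now 12 = byte 1 bit 4; 28 bits remain
Read 2: bits[12:16] width=4 -> value=8 (bin 1000); offset now 16 = byte 2 bit 0; 24 bits remain
Read 3: bits[16:21] width=5 -> value=2 (bin 00010); offset now 21 = byte 2 bit 5; 19 bits remain

Answer: 21 2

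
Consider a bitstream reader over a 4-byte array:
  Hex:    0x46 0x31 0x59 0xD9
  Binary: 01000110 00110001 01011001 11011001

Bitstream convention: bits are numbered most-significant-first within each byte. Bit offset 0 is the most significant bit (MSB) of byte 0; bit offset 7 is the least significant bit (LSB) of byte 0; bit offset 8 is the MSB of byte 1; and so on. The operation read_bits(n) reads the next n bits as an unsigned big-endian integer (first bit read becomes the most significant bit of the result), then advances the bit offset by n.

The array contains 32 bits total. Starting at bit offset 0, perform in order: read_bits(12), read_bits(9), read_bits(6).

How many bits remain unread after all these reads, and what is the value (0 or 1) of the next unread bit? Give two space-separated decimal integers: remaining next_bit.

Read 1: bits[0:12] width=12 -> value=1123 (bin 010001100011); offset now 12 = byte 1 bit 4; 20 bits remain
Read 2: bits[12:21] width=9 -> value=43 (bin 000101011); offset now 21 = byte 2 bit 5; 11 bits remain
Read 3: bits[21:27] width=6 -> value=14 (bin 001110); offset now 27 = byte 3 bit 3; 5 bits remain

Answer: 5 1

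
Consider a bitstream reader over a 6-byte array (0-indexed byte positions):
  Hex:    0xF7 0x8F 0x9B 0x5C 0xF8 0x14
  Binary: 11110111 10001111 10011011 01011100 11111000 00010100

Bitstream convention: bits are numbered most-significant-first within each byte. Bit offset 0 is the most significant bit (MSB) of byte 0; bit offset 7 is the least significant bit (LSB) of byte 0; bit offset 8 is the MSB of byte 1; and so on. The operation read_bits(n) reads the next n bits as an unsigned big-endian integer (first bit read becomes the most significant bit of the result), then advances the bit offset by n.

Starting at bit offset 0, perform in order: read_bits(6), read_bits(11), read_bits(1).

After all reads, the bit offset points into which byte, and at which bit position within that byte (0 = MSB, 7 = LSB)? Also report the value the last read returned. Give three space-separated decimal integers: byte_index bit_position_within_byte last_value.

Answer: 2 2 0

Derivation:
Read 1: bits[0:6] width=6 -> value=61 (bin 111101); offset now 6 = byte 0 bit 6; 42 bits remain
Read 2: bits[6:17] width=11 -> value=1823 (bin 11100011111); offset now 17 = byte 2 bit 1; 31 bits remain
Read 3: bits[17:18] width=1 -> value=0 (bin 0); offset now 18 = byte 2 bit 2; 30 bits remain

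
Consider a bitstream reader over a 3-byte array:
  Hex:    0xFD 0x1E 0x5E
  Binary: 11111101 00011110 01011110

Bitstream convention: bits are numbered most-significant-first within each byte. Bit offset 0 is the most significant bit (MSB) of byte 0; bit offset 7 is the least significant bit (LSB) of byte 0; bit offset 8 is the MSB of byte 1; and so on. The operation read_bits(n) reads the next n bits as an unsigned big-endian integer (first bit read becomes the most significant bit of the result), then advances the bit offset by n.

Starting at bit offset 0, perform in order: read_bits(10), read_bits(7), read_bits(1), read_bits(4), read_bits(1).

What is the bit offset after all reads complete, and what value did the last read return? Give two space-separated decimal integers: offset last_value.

Read 1: bits[0:10] width=10 -> value=1012 (bin 1111110100); offset now 10 = byte 1 bit 2; 14 bits remain
Read 2: bits[10:17] width=7 -> value=60 (bin 0111100); offset now 17 = byte 2 bit 1; 7 bits remain
Read 3: bits[17:18] width=1 -> value=1 (bin 1); offset now 18 = byte 2 bit 2; 6 bits remain
Read 4: bits[18:22] width=4 -> value=7 (bin 0111); offset now 22 = byte 2 bit 6; 2 bits remain
Read 5: bits[22:23] width=1 -> value=1 (bin 1); offset now 23 = byte 2 bit 7; 1 bits remain

Answer: 23 1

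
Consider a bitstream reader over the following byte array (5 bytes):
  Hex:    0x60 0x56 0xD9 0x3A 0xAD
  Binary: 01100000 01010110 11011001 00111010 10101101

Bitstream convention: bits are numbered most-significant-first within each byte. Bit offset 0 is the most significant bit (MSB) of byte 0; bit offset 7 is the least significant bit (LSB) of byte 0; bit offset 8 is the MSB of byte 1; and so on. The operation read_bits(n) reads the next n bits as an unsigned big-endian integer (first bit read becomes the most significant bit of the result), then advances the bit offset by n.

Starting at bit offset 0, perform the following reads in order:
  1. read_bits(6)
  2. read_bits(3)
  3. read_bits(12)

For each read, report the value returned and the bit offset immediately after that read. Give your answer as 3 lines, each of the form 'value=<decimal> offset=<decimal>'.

Answer: value=24 offset=6
value=0 offset=9
value=2779 offset=21

Derivation:
Read 1: bits[0:6] width=6 -> value=24 (bin 011000); offset now 6 = byte 0 bit 6; 34 bits remain
Read 2: bits[6:9] width=3 -> value=0 (bin 000); offset now 9 = byte 1 bit 1; 31 bits remain
Read 3: bits[9:21] width=12 -> value=2779 (bin 101011011011); offset now 21 = byte 2 bit 5; 19 bits remain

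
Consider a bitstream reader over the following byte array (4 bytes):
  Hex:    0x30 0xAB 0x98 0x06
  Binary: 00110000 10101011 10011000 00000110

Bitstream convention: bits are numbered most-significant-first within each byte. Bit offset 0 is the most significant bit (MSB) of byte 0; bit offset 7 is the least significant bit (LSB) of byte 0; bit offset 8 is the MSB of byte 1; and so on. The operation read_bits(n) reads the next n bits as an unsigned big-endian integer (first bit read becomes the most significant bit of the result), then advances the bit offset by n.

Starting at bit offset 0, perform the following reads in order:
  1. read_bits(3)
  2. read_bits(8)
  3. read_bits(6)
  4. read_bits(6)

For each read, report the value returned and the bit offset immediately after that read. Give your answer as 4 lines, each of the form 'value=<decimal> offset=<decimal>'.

Answer: value=1 offset=3
value=133 offset=11
value=23 offset=17
value=12 offset=23

Derivation:
Read 1: bits[0:3] width=3 -> value=1 (bin 001); offset now 3 = byte 0 bit 3; 29 bits remain
Read 2: bits[3:11] width=8 -> value=133 (bin 10000101); offset now 11 = byte 1 bit 3; 21 bits remain
Read 3: bits[11:17] width=6 -> value=23 (bin 010111); offset now 17 = byte 2 bit 1; 15 bits remain
Read 4: bits[17:23] width=6 -> value=12 (bin 001100); offset now 23 = byte 2 bit 7; 9 bits remain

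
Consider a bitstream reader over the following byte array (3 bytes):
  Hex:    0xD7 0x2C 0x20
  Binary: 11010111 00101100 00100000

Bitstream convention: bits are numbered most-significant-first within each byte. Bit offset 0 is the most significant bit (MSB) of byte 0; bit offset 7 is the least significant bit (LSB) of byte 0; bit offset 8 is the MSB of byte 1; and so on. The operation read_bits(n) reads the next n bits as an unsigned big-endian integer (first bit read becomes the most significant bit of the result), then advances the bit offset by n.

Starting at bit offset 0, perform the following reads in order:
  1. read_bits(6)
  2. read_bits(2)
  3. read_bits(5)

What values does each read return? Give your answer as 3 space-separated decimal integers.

Answer: 53 3 5

Derivation:
Read 1: bits[0:6] width=6 -> value=53 (bin 110101); offset now 6 = byte 0 bit 6; 18 bits remain
Read 2: bits[6:8] width=2 -> value=3 (bin 11); offset now 8 = byte 1 bit 0; 16 bits remain
Read 3: bits[8:13] width=5 -> value=5 (bin 00101); offset now 13 = byte 1 bit 5; 11 bits remain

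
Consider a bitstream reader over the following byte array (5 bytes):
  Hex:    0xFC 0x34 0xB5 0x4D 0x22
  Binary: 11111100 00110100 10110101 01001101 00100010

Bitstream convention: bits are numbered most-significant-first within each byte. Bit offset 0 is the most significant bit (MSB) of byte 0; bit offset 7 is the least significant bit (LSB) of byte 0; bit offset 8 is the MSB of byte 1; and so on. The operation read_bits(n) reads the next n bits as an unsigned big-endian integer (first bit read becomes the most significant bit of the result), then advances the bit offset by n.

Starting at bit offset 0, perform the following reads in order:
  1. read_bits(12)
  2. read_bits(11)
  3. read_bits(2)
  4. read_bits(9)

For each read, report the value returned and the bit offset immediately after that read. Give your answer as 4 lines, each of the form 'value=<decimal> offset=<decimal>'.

Read 1: bits[0:12] width=12 -> value=4035 (bin 111111000011); offset now 12 = byte 1 bit 4; 28 bits remain
Read 2: bits[12:23] width=11 -> value=602 (bin 01001011010); offset now 23 = byte 2 bit 7; 17 bits remain
Read 3: bits[23:25] width=2 -> value=2 (bin 10); offset now 25 = byte 3 bit 1; 15 bits remain
Read 4: bits[25:34] width=9 -> value=308 (bin 100110100); offset now 34 = byte 4 bit 2; 6 bits remain

Answer: value=4035 offset=12
value=602 offset=23
value=2 offset=25
value=308 offset=34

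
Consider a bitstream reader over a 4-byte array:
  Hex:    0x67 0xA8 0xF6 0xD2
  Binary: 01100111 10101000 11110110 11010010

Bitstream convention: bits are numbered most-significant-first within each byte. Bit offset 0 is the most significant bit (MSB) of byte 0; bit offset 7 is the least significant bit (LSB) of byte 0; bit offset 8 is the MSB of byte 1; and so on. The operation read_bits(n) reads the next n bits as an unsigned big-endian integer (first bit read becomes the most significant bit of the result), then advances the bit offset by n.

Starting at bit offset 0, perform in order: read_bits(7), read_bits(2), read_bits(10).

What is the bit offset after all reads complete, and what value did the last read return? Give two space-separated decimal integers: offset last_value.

Answer: 19 327

Derivation:
Read 1: bits[0:7] width=7 -> value=51 (bin 0110011); offset now 7 = byte 0 bit 7; 25 bits remain
Read 2: bits[7:9] width=2 -> value=3 (bin 11); offset now 9 = byte 1 bit 1; 23 bits remain
Read 3: bits[9:19] width=10 -> value=327 (bin 0101000111); offset now 19 = byte 2 bit 3; 13 bits remain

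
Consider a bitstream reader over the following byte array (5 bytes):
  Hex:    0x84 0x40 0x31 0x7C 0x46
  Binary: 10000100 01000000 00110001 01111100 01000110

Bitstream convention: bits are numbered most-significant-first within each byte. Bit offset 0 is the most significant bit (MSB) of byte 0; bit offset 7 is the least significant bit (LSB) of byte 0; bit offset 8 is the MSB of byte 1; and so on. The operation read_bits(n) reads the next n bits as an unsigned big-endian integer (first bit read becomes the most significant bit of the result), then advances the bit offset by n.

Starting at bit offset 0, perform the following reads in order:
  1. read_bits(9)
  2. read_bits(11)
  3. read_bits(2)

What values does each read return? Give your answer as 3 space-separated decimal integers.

Answer: 264 1027 0

Derivation:
Read 1: bits[0:9] width=9 -> value=264 (bin 100001000); offset now 9 = byte 1 bit 1; 31 bits remain
Read 2: bits[9:20] width=11 -> value=1027 (bin 10000000011); offset now 20 = byte 2 bit 4; 20 bits remain
Read 3: bits[20:22] width=2 -> value=0 (bin 00); offset now 22 = byte 2 bit 6; 18 bits remain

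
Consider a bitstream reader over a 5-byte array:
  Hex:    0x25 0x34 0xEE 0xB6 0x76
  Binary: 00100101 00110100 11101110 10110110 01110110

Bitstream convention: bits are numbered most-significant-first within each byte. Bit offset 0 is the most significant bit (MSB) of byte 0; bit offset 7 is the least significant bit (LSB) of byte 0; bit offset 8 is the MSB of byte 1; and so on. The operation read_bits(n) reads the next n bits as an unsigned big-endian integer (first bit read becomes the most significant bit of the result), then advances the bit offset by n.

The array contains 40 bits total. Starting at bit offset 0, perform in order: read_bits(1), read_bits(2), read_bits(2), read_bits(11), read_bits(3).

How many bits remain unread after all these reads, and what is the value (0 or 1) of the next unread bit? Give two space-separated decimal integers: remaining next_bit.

Answer: 21 0

Derivation:
Read 1: bits[0:1] width=1 -> value=0 (bin 0); offset now 1 = byte 0 bit 1; 39 bits remain
Read 2: bits[1:3] width=2 -> value=1 (bin 01); offset now 3 = byte 0 bit 3; 37 bits remain
Read 3: bits[3:5] width=2 -> value=0 (bin 00); offset now 5 = byte 0 bit 5; 35 bits remain
Read 4: bits[5:16] width=11 -> value=1332 (bin 10100110100); offset now 16 = byte 2 bit 0; 24 bits remain
Read 5: bits[16:19] width=3 -> value=7 (bin 111); offset now 19 = byte 2 bit 3; 21 bits remain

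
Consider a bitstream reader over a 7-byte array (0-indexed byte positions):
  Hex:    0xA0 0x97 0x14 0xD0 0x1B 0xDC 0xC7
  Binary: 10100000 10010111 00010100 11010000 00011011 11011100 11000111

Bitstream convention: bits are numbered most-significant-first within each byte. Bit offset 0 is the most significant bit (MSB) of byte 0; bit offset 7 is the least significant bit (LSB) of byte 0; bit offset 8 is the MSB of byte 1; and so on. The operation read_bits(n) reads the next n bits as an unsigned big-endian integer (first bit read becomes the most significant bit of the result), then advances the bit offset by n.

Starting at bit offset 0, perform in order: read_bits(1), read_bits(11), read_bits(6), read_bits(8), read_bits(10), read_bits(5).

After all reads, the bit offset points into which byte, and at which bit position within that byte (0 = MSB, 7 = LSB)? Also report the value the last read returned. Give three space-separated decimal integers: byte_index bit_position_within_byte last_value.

Read 1: bits[0:1] width=1 -> value=1 (bin 1); offset now 1 = byte 0 bit 1; 55 bits remain
Read 2: bits[1:12] width=11 -> value=521 (bin 01000001001); offset now 12 = byte 1 bit 4; 44 bits remain
Read 3: bits[12:18] width=6 -> value=28 (bin 011100); offset now 18 = byte 2 bit 2; 38 bits remain
Read 4: bits[18:26] width=8 -> value=83 (bin 01010011); offset now 26 = byte 3 bit 2; 30 bits remain
Read 5: bits[26:36] width=10 -> value=257 (bin 0100000001); offset now 36 = byte 4 bit 4; 20 bits remain
Read 6: bits[36:41] width=5 -> value=23 (bin 10111); offset now 41 = byte 5 bit 1; 15 bits remain

Answer: 5 1 23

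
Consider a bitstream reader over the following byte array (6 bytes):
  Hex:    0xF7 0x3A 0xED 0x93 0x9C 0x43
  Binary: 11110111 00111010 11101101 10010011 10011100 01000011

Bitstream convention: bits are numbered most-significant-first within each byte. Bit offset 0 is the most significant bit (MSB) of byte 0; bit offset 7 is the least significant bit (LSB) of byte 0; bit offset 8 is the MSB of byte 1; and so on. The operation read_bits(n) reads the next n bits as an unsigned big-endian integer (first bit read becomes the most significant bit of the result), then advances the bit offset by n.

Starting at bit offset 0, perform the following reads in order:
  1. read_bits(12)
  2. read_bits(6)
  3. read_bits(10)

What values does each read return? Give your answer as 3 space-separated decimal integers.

Read 1: bits[0:12] width=12 -> value=3955 (bin 111101110011); offset now 12 = byte 1 bit 4; 36 bits remain
Read 2: bits[12:18] width=6 -> value=43 (bin 101011); offset now 18 = byte 2 bit 2; 30 bits remain
Read 3: bits[18:28] width=10 -> value=729 (bin 1011011001); offset now 28 = byte 3 bit 4; 20 bits remain

Answer: 3955 43 729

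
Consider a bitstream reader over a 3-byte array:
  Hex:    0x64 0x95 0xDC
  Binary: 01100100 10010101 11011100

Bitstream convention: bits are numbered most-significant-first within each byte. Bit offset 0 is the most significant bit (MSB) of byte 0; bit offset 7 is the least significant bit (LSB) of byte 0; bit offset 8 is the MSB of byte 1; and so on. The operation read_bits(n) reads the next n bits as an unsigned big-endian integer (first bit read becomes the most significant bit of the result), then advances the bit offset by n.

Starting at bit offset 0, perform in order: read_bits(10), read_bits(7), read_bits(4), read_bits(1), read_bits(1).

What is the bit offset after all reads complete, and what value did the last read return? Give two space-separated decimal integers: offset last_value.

Answer: 23 0

Derivation:
Read 1: bits[0:10] width=10 -> value=402 (bin 0110010010); offset now 10 = byte 1 bit 2; 14 bits remain
Read 2: bits[10:17] width=7 -> value=43 (bin 0101011); offset now 17 = byte 2 bit 1; 7 bits remain
Read 3: bits[17:21] width=4 -> value=11 (bin 1011); offset now 21 = byte 2 bit 5; 3 bits remain
Read 4: bits[21:22] width=1 -> value=1 (bin 1); offset now 22 = byte 2 bit 6; 2 bits remain
Read 5: bits[22:23] width=1 -> value=0 (bin 0); offset now 23 = byte 2 bit 7; 1 bits remain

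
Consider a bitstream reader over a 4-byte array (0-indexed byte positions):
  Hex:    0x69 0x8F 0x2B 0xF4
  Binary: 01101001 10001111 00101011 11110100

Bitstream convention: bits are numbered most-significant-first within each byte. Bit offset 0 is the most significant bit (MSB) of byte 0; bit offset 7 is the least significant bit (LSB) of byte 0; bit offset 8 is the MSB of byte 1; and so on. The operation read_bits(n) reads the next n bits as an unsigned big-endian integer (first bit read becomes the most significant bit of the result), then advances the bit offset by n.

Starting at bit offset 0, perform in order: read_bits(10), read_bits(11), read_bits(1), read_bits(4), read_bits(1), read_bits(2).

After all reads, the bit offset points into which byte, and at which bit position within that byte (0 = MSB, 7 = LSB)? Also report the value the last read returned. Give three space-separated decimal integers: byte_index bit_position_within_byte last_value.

Read 1: bits[0:10] width=10 -> value=422 (bin 0110100110); offset now 10 = byte 1 bit 2; 22 bits remain
Read 2: bits[10:21] width=11 -> value=485 (bin 00111100101); offset now 21 = byte 2 bit 5; 11 bits remain
Read 3: bits[21:22] width=1 -> value=0 (bin 0); offset now 22 = byte 2 bit 6; 10 bits remain
Read 4: bits[22:26] width=4 -> value=15 (bin 1111); offset now 26 = byte 3 bit 2; 6 bits remain
Read 5: bits[26:27] width=1 -> value=1 (bin 1); offset now 27 = byte 3 bit 3; 5 bits remain
Read 6: bits[27:29] width=2 -> value=2 (bin 10); offset now 29 = byte 3 bit 5; 3 bits remain

Answer: 3 5 2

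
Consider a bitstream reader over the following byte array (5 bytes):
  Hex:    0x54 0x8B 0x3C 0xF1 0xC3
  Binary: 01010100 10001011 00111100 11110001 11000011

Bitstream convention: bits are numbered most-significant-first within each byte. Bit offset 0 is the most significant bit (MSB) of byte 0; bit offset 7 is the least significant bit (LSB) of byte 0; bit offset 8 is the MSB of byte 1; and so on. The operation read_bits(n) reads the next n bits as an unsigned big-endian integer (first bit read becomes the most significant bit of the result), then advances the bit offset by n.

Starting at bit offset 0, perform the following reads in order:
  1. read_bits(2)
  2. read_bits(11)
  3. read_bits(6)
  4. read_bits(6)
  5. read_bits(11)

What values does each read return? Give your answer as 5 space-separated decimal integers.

Answer: 1 657 25 57 1820

Derivation:
Read 1: bits[0:2] width=2 -> value=1 (bin 01); offset now 2 = byte 0 bit 2; 38 bits remain
Read 2: bits[2:13] width=11 -> value=657 (bin 01010010001); offset now 13 = byte 1 bit 5; 27 bits remain
Read 3: bits[13:19] width=6 -> value=25 (bin 011001); offset now 19 = byte 2 bit 3; 21 bits remain
Read 4: bits[19:25] width=6 -> value=57 (bin 111001); offset now 25 = byte 3 bit 1; 15 bits remain
Read 5: bits[25:36] width=11 -> value=1820 (bin 11100011100); offset now 36 = byte 4 bit 4; 4 bits remain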